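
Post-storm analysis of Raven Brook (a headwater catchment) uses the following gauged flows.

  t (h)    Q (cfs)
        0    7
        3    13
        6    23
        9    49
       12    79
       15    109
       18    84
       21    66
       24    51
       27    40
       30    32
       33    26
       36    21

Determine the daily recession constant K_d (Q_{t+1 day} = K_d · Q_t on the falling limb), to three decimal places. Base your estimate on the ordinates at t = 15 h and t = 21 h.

Between t = 15 h and t = 21 h the flow falls from 109 to 66 cfs over 2×3 h = 6 h.
Per-interval ratio K = (66/109)^(1/2) = 0.7781; K_d = K^(24/3) = 0.134.

K_d ≈ 0.134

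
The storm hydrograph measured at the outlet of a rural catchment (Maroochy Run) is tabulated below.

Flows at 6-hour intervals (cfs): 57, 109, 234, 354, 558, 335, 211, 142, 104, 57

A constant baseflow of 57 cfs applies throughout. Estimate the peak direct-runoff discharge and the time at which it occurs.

Q_p = 501.0 cfs at t = 24 h

Subtracting baseflow gives direct-runoff ordinates: 0.0, 52.0, 177.0, 297.0, 501.0, 278.0, 154.0, 85.0, 47.0, 0.0 cfs.
The maximum is 501.0 cfs, occurring at the reading for t = 24 h.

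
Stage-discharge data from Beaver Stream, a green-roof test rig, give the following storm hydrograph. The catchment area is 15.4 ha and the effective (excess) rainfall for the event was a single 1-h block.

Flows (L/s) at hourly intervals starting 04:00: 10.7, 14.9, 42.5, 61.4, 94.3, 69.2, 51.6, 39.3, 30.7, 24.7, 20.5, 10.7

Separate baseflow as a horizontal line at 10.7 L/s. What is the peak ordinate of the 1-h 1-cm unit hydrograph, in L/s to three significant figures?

Direct runoff: 0.0, 4.2, 31.8, 50.7, 83.6, 58.5, 40.9, 28.6, 20.0, 14.0, 9.8, 0.0 L/s; ΣQ_DR = 342.1 L/s, peak = 83.6 L/s.
Runoff depth d = ΣQ_DR·Δt / A = 342.1 × 3600 / (15.4 ha) = 7.997 mm.
The 1-cm UH is the DRH scaled by (10 mm)/d, so U_p = 83.6 × 10/7.997 = 105 L/s.

U_p ≈ 105 L/s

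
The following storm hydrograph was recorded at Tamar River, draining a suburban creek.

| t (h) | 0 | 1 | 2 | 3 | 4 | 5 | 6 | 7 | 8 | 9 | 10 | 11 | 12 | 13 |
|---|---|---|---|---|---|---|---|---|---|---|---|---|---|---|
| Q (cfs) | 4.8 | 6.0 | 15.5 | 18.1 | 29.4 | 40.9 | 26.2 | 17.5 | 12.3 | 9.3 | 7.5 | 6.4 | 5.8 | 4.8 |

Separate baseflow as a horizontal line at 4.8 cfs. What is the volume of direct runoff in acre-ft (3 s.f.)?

V ≈ 11.3 acre-ft

Direct-runoff ordinates (Q − Q_b): 0.0, 1.2, 10.7, 13.3, 24.6, 36.1, 21.4, 12.7, 7.5, 4.5, 2.7, 1.6, 1.0, 0.0 cfs.
ΣQ_DR = 137.3 cfs.
With Δt = 1 h = 3600 s, V = ΣQ_DR · Δt = 137.3 × 3600 = 4.94 × 10^5 ft³ = 11.3 acre-ft.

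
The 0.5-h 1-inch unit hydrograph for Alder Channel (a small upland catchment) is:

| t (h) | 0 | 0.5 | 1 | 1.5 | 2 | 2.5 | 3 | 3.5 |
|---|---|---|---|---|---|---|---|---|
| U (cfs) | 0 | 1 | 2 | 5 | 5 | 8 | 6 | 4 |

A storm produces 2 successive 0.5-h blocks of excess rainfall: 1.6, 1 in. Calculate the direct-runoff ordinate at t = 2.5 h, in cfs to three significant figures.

By discrete convolution, Q_j = Σ (P_i / 1 in) · U_{j−i}.
At t = 2.5 h (j=5): Q = (1.6/1)·8 + (1/1)·5 = 17.8 cfs.

Q ≈ 17.8 cfs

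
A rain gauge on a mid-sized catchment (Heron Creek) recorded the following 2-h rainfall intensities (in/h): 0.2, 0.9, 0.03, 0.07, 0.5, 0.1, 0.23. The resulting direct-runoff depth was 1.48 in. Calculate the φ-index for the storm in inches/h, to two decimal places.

φ ≈ 0.33 in/h

Only the 2 blocks with intensity above φ contribute runoff: 0.9, 0.5 in/h.
Σ(I−φ)·Δt = d  ⇒  (0.9+0.5 − 2φ)·2 = 1.48
φ = (1.400 − 1.48/2) / 2 = 0.33 in/h.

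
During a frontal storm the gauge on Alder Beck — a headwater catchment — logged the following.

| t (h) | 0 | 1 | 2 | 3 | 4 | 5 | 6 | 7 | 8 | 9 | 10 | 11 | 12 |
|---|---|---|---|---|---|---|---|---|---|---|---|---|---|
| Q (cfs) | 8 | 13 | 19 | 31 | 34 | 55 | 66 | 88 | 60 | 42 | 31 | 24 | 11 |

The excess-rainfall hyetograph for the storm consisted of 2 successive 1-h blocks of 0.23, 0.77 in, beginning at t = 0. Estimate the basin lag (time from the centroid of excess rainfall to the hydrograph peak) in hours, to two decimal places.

Centroid of excess rainfall: t_c = Σ P_i·t̄_i / ΣP_i = 1.2700 h (block centres at 0.5, 1.5 h).
Hydrograph peak occurs at t = 7 h, so basin lag t_L = 7 − 1.2700 = 5.73 h.

t_L ≈ 5.73 h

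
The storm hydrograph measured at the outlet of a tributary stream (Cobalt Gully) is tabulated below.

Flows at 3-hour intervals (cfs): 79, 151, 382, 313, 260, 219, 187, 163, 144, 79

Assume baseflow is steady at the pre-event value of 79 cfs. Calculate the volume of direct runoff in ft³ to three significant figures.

V ≈ 1.28 × 10^7 ft³

Direct-runoff ordinates (Q − Q_b): 0.0, 72.0, 303.0, 234.0, 181.0, 140.0, 108.0, 84.0, 65.0, 0.0 cfs.
ΣQ_DR = 1187 cfs.
With Δt = 3 h = 10800 s, V = ΣQ_DR · Δt = 1187 × 10800 = 1.28 × 10^7 ft³.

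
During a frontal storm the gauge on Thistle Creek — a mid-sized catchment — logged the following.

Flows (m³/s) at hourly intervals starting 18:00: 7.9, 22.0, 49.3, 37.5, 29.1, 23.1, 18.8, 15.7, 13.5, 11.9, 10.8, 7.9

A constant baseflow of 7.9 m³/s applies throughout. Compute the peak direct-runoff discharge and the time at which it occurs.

Q_p = 41.4 m³/s at t = 20:00

Subtracting baseflow gives direct-runoff ordinates: 0.0, 14.1, 41.4, 29.6, 21.2, 15.2, 10.9, 7.8, 5.6, 4.0, 2.9, 0.0 m³/s.
The maximum is 41.4 m³/s, occurring at the reading for t = 20:00.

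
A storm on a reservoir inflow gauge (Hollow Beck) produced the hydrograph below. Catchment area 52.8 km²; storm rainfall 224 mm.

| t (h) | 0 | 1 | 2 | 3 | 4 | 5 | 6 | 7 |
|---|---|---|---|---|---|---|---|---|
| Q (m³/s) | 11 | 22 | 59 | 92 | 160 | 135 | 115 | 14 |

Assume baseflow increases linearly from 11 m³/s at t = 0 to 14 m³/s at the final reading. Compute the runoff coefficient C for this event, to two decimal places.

C ≈ 0.15

ΣQ_DR = 508.0 m³/s; V = ΣQ_DR·Δt = 1.829 × 10^6 m³.
Runoff depth d = V / A = 34.64 mm.
C = d / P = 34.64 / 224 = 0.15.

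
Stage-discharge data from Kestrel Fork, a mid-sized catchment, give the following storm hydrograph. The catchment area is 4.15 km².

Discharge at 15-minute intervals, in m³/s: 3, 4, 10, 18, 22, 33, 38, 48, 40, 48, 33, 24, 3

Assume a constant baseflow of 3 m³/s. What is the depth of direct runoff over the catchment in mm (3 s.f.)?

Direct runoff: 0.0, 1.0, 7.0, 15.0, 19.0, 30.0, 35.0, 45.0, 37.0, 45.0, 30.0, 21.0, 0.0 m³/s; ΣQ_DR = 285.0 m³/s.
V = ΣQ_DR · Δt = 285.0 × 900 s = 2.565 × 10^5 m³.
Over A = 4.15 km², depth = V / A = 61.8 mm.

d ≈ 61.8 mm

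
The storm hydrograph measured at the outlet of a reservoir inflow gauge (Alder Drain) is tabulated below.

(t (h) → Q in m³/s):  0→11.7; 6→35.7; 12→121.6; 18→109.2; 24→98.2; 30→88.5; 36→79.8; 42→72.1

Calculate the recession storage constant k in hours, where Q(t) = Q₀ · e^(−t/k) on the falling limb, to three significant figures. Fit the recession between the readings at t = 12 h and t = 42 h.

k ≈ 57.4 h

On the falling limb, Q drops from 121.6 to 72.1 m³/s between t = 12 h and t = 42 h (Δt = 30 h).
k = −Δt / ln(Q₂/Q₁) = −30 / ln(72.1/121.6) = 57.4 h.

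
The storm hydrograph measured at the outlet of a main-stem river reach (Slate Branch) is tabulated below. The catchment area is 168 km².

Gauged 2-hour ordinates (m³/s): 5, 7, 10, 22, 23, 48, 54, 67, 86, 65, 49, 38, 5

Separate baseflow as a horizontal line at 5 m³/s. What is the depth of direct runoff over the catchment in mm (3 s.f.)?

d ≈ 17.7 mm

Direct runoff: 0.0, 2.0, 5.0, 17.0, 18.0, 43.0, 49.0, 62.0, 81.0, 60.0, 44.0, 33.0, 0.0 m³/s; ΣQ_DR = 414.0 m³/s.
V = ΣQ_DR · Δt = 414.0 × 7200 s = 2.981 × 10^6 m³.
Over A = 168 km², depth = V / A = 17.7 mm.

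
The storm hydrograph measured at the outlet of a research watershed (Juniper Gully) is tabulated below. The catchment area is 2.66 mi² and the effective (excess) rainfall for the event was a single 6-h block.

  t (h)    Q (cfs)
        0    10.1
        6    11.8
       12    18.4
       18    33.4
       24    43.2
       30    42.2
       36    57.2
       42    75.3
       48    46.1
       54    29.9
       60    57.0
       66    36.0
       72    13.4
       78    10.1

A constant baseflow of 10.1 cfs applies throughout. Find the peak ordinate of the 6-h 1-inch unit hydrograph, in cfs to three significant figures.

U_p ≈ 54.4 cfs

Direct runoff: 0.0, 1.7, 8.3, 23.3, 33.1, 32.1, 47.1, 65.2, 36.0, 19.8, 46.9, 25.9, 3.3, 0.0 cfs; ΣQ_DR = 342.7 cfs, peak = 65.2 cfs.
Runoff depth d = ΣQ_DR·Δt / A = 342.7 × 21600 / (2.66 mi²) = 1.198 in.
The 1-inch UH is the DRH scaled by (1 in)/d, so U_p = 65.2 × 1/1.198 = 54.4 cfs.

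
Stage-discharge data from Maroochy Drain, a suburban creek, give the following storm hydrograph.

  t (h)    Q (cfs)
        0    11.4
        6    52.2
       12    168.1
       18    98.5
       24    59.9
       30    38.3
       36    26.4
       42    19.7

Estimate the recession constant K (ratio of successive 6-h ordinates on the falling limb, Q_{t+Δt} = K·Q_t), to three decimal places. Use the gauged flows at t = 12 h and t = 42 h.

K ≈ 0.651

Using the recession-limb readings at t = 12 h and t = 42 h: Q falls from 168.1 to 19.7 cfs over 5 intervals.
K = (Q₂/Q₁)^(1/5) = (19.7/168.1)^(1/5) = 0.651.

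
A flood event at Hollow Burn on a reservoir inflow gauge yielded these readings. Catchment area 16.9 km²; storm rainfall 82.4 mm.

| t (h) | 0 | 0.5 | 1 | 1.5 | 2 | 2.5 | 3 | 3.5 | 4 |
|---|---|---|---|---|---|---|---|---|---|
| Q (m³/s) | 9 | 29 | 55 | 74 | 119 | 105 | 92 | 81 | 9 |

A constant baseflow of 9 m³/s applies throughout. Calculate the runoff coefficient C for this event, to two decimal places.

C ≈ 0.64

ΣQ_DR = 492.0 m³/s; V = ΣQ_DR·Δt = 8.856 × 10^5 m³.
Runoff depth d = V / A = 52.40 mm.
C = d / P = 52.40 / 82.4 = 0.64.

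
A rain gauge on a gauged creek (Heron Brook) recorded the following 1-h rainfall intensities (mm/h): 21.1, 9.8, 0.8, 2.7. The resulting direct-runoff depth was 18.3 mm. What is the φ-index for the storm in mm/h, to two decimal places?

Only the 2 blocks with intensity above φ contribute runoff: 21.1, 9.8 mm/h.
Σ(I−φ)·Δt = d  ⇒  (21.1+9.8 − 2φ)·1 = 18.3
φ = (30.90 − 18.3/1) / 2 = 6.30 mm/h.

φ ≈ 6.30 mm/h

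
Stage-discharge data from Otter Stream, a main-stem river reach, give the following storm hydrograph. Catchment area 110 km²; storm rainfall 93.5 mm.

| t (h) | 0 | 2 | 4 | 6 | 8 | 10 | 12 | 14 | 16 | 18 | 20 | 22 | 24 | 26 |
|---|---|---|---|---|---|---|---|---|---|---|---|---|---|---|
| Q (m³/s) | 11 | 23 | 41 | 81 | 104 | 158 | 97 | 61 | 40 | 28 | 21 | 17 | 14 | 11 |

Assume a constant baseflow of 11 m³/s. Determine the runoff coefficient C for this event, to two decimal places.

ΣQ_DR = 553.0 m³/s; V = ΣQ_DR·Δt = 3.982 × 10^6 m³.
Runoff depth d = V / A = 36.20 mm.
C = d / P = 36.20 / 93.5 = 0.39.

C ≈ 0.39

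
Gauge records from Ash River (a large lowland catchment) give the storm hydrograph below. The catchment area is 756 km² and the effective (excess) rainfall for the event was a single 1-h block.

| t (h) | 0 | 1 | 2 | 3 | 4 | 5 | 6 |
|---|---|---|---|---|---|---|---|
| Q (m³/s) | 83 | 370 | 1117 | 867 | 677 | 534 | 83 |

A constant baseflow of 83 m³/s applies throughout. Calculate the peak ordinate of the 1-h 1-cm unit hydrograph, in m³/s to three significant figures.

U_p ≈ 689 m³/s

Direct runoff: 0.0, 287.0, 1034.0, 784.0, 594.0, 451.0, 0.0 m³/s; ΣQ_DR = 3150 m³/s, peak = 1034.0 m³/s.
Runoff depth d = ΣQ_DR·Δt / A = 3150 × 3600 / (756 km²) = 15.00 mm.
The 1-cm UH is the DRH scaled by (10 mm)/d, so U_p = 1034.0 × 10/15.00 = 689 m³/s.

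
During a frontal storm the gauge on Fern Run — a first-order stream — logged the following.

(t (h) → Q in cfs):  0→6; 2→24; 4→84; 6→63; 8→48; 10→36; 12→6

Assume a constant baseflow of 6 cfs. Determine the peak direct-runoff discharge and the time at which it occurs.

Q_p = 78.0 cfs at t = 4 h

Subtracting baseflow gives direct-runoff ordinates: 0.0, 18.0, 78.0, 57.0, 42.0, 30.0, 0.0 cfs.
The maximum is 78.0 cfs, occurring at the reading for t = 4 h.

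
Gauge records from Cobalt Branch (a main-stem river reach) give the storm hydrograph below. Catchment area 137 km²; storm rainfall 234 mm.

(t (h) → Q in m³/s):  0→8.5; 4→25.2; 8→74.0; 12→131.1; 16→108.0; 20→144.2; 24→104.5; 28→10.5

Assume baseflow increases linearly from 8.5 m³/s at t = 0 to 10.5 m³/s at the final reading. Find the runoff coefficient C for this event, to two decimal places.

ΣQ_DR = 530.0 m³/s; V = ΣQ_DR·Δt = 7.632 × 10^6 m³.
Runoff depth d = V / A = 55.71 mm.
C = d / P = 55.71 / 234 = 0.24.

C ≈ 0.24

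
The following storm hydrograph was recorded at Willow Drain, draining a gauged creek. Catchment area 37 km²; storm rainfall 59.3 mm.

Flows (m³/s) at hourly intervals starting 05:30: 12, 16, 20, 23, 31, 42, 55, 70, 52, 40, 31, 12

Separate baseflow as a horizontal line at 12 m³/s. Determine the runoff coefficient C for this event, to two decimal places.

ΣQ_DR = 260.0 m³/s; V = ΣQ_DR·Δt = 9.360 × 10^5 m³.
Runoff depth d = V / A = 25.30 mm.
C = d / P = 25.30 / 59.3 = 0.43.

C ≈ 0.43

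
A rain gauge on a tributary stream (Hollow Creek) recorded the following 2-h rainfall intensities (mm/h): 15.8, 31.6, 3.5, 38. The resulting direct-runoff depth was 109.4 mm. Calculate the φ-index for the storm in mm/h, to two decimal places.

Only the 3 blocks with intensity above φ contribute runoff: 15.8, 31.6, 38 mm/h.
Σ(I−φ)·Δt = d  ⇒  (15.8+31.6+38 − 3φ)·2 = 109.4
φ = (85.40 − 109.4/2) / 3 = 10.23 mm/h.

φ ≈ 10.23 mm/h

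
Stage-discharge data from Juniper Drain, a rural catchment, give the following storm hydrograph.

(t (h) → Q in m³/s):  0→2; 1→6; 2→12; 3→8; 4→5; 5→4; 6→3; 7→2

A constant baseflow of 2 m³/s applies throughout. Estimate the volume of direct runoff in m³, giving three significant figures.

Direct-runoff ordinates (Q − Q_b): 0.0, 4.0, 10.0, 6.0, 3.0, 2.0, 1.0, 0.0 m³/s.
ΣQ_DR = 26.00 m³/s.
With Δt = 1 h = 3600 s, V = ΣQ_DR · Δt = 26.00 × 3600 = 93600 m³.

V ≈ 93600 m³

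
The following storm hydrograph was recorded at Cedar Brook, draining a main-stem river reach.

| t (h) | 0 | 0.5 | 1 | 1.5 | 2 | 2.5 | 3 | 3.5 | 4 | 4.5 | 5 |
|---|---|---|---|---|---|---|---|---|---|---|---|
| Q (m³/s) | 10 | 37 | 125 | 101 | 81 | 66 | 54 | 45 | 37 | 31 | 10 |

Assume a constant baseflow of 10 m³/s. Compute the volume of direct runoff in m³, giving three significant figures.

Direct-runoff ordinates (Q − Q_b): 0.0, 27.0, 115.0, 91.0, 71.0, 56.0, 44.0, 35.0, 27.0, 21.0, 0.0 m³/s.
ΣQ_DR = 487.0 m³/s.
With Δt = 0.5 h = 1800 s, V = ΣQ_DR · Δt = 487.0 × 1800 = 8.77 × 10^5 m³.

V ≈ 8.77 × 10^5 m³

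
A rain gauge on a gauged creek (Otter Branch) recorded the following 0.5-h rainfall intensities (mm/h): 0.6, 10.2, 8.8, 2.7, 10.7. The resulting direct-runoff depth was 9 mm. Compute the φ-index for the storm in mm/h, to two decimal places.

Only the 3 blocks with intensity above φ contribute runoff: 10.2, 8.8, 10.7 mm/h.
Σ(I−φ)·Δt = d  ⇒  (10.2+8.8+10.7 − 3φ)·0.5 = 9
φ = (29.70 − 9/0.5) / 3 = 3.90 mm/h.

φ ≈ 3.90 mm/h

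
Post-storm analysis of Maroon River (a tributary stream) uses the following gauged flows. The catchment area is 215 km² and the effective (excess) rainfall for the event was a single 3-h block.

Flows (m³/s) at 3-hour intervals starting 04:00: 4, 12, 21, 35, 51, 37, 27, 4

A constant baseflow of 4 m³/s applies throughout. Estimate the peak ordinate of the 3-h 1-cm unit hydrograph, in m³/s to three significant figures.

U_p ≈ 58.8 m³/s

Direct runoff: 0.0, 8.0, 17.0, 31.0, 47.0, 33.0, 23.0, 0.0 m³/s; ΣQ_DR = 159.0 m³/s, peak = 47.0 m³/s.
Runoff depth d = ΣQ_DR·Δt / A = 159.0 × 10800 / (215 km²) = 7.987 mm.
The 1-cm UH is the DRH scaled by (10 mm)/d, so U_p = 47.0 × 10/7.987 = 58.8 m³/s.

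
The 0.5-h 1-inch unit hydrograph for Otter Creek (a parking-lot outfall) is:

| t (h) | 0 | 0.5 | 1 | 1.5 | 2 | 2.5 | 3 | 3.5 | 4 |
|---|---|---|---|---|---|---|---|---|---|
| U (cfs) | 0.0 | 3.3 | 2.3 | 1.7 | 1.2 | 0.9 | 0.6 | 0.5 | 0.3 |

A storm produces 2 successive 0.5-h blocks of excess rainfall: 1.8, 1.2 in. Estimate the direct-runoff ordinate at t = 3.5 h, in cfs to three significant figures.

Q ≈ 1.62 cfs

By discrete convolution, Q_j = Σ (P_i / 1 in) · U_{j−i}.
At t = 3.5 h (j=7): Q = (1.8/1)·0.5 + (1.2/1)·0.6 = 1.62 cfs.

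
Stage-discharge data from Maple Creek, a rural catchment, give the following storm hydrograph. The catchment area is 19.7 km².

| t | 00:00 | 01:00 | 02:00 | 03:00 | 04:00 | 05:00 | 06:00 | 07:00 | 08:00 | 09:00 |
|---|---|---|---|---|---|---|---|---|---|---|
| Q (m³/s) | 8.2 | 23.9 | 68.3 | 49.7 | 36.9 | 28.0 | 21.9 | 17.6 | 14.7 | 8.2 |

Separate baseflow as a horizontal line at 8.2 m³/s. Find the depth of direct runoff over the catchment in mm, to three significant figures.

Direct runoff: 0.0, 15.7, 60.1, 41.5, 28.7, 19.8, 13.7, 9.4, 6.5, 0.0 m³/s; ΣQ_DR = 195.4 m³/s.
V = ΣQ_DR · Δt = 195.4 × 3600 s = 7.034 × 10^5 m³.
Over A = 19.7 km², depth = V / A = 35.7 mm.

d ≈ 35.7 mm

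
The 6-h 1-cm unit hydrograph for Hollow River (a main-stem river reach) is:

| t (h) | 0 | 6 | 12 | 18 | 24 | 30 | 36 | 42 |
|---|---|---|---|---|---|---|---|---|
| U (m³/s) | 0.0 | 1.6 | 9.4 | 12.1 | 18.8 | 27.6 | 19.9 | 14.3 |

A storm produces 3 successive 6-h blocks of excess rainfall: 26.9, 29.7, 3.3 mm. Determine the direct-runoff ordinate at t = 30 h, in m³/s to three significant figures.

By discrete convolution, Q_j = Σ (P_i / 10 mm) · U_{j−i}.
At t = 30 h (j=5): Q = (26.9/10)·27.6 + (29.7/10)·18.8 + (3.3/10)·12.1 = 134 m³/s.

Q ≈ 134 m³/s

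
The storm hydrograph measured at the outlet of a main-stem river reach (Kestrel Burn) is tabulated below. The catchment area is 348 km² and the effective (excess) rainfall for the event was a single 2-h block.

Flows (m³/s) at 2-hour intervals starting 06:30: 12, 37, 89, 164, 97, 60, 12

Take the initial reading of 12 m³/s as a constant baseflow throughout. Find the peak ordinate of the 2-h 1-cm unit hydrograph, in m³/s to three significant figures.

U_p ≈ 190 m³/s

Direct runoff: 0.0, 25.0, 77.0, 152.0, 85.0, 48.0, 0.0 m³/s; ΣQ_DR = 387.0 m³/s, peak = 152.0 m³/s.
Runoff depth d = ΣQ_DR·Δt / A = 387.0 × 7200 / (348 km²) = 8.007 mm.
The 1-cm UH is the DRH scaled by (10 mm)/d, so U_p = 152.0 × 10/8.007 = 190 m³/s.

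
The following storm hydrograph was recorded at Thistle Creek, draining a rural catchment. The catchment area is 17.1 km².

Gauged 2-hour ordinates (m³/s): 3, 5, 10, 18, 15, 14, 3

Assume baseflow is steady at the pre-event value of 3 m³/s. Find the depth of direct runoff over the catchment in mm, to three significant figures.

d ≈ 19.8 mm

Direct runoff: 0.0, 2.0, 7.0, 15.0, 12.0, 11.0, 0.0 m³/s; ΣQ_DR = 47.00 m³/s.
V = ΣQ_DR · Δt = 47.00 × 7200 s = 3.384 × 10^5 m³.
Over A = 17.1 km², depth = V / A = 19.8 mm.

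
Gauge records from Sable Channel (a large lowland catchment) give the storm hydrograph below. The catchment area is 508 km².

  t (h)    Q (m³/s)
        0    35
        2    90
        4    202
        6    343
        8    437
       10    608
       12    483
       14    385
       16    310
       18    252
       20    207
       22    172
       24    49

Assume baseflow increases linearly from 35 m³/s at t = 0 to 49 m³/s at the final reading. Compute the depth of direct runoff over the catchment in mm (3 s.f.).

d ≈ 42.9 mm

Direct runoff: 0.00, 53.83, 164.67, 304.50, 397.33, 567.17, 441.00, 341.83, 265.67, 206.50, 160.33, 124.17, 0.00 m³/s; ΣQ_DR = 3027 m³/s.
V = ΣQ_DR · Δt = 3027 × 7200 s = 2.179 × 10^7 m³.
Over A = 508 km², depth = V / A = 42.9 mm.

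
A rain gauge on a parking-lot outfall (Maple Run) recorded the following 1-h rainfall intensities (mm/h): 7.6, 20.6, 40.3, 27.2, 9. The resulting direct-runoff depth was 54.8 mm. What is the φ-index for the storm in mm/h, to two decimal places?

Only the 3 blocks with intensity above φ contribute runoff: 20.6, 40.3, 27.2 mm/h.
Σ(I−φ)·Δt = d  ⇒  (20.6+40.3+27.2 − 3φ)·1 = 54.8
φ = (88.10 − 54.8/1) / 3 = 11.10 mm/h.

φ ≈ 11.10 mm/h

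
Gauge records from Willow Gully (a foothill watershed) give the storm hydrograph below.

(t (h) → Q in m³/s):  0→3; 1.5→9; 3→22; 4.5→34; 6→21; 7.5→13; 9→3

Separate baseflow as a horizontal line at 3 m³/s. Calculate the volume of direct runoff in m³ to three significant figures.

V ≈ 4.54 × 10^5 m³

Direct-runoff ordinates (Q − Q_b): 0.0, 6.0, 19.0, 31.0, 18.0, 10.0, 0.0 m³/s.
ΣQ_DR = 84.00 m³/s.
With Δt = 1.5 h = 5400 s, V = ΣQ_DR · Δt = 84.00 × 5400 = 4.54 × 10^5 m³.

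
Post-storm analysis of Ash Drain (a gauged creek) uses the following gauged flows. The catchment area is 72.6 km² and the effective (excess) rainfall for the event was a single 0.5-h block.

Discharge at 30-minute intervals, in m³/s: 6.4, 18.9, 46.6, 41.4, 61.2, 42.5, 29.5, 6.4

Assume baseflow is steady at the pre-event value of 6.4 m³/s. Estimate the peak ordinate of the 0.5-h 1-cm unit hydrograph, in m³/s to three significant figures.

Direct runoff: 0.0, 12.5, 40.2, 35.0, 54.8, 36.1, 23.1, 0.0 m³/s; ΣQ_DR = 201.7 m³/s, peak = 54.8 m³/s.
Runoff depth d = ΣQ_DR·Δt / A = 201.7 × 1800 / (72.6 km²) = 5.001 mm.
The 1-cm UH is the DRH scaled by (10 mm)/d, so U_p = 54.8 × 10/5.001 = 110 m³/s.

U_p ≈ 110 m³/s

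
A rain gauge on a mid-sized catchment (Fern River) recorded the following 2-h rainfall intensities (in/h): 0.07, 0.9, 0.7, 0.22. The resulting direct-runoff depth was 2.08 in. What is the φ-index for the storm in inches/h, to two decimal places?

Only the 2 blocks with intensity above φ contribute runoff: 0.9, 0.7 in/h.
Σ(I−φ)·Δt = d  ⇒  (0.9+0.7 − 2φ)·2 = 2.08
φ = (1.600 − 2.08/2) / 2 = 0.28 in/h.

φ ≈ 0.28 in/h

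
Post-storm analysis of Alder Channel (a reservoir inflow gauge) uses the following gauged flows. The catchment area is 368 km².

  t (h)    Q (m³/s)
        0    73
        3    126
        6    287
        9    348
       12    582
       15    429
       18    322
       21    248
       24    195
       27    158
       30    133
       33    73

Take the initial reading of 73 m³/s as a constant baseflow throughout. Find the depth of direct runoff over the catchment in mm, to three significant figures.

d ≈ 61.6 mm

Direct runoff: 0.0, 53.0, 214.0, 275.0, 509.0, 356.0, 249.0, 175.0, 122.0, 85.0, 60.0, 0.0 m³/s; ΣQ_DR = 2098 m³/s.
V = ΣQ_DR · Δt = 2098 × 10800 s = 2.266 × 10^7 m³.
Over A = 368 km², depth = V / A = 61.6 mm.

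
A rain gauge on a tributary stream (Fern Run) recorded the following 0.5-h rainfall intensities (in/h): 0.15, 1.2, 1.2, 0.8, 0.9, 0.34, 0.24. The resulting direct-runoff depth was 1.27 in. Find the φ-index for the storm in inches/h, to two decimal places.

Only the 4 blocks with intensity above φ contribute runoff: 1.2, 1.2, 0.8, 0.9 in/h.
Σ(I−φ)·Δt = d  ⇒  (1.2+1.2+0.8+0.9 − 4φ)·0.5 = 1.27
φ = (4.100 − 1.27/0.5) / 4 = 0.39 in/h.

φ ≈ 0.39 in/h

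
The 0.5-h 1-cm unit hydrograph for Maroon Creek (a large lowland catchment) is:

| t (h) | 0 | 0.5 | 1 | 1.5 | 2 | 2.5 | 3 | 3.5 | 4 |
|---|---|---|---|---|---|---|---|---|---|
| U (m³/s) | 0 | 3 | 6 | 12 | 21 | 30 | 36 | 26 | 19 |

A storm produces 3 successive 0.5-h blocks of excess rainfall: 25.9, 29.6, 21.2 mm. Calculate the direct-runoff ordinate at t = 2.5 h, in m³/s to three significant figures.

Q ≈ 165 m³/s

By discrete convolution, Q_j = Σ (P_i / 10 mm) · U_{j−i}.
At t = 2.5 h (j=5): Q = (25.9/10)·30 + (29.6/10)·21 + (21.2/10)·12 = 165 m³/s.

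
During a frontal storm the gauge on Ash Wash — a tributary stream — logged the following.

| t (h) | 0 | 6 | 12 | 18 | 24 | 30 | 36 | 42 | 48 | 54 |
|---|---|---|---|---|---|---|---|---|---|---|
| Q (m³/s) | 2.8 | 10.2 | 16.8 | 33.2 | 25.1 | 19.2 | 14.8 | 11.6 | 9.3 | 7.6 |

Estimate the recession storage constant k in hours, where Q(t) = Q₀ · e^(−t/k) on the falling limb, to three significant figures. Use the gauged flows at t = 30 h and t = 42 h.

On the falling limb, Q drops from 19.2 to 11.6 m³/s between t = 30 h and t = 42 h (Δt = 12 h).
k = −Δt / ln(Q₂/Q₁) = −12 / ln(11.6/19.2) = 23.8 h.

k ≈ 23.8 h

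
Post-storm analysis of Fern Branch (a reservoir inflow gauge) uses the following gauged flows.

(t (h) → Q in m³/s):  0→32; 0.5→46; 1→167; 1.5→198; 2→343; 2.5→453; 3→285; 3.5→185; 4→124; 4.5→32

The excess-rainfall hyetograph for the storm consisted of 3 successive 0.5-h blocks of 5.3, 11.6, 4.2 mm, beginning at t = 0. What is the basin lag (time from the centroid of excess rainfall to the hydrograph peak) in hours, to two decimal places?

Centroid of excess rainfall: t_c = Σ P_i·t̄_i / ΣP_i = 0.7239 h (block centres at 0.25, 0.75, 1.25 h).
Hydrograph peak occurs at t = 2.5 h, so basin lag t_L = 2.5 − 0.7239 = 1.78 h.

t_L ≈ 1.78 h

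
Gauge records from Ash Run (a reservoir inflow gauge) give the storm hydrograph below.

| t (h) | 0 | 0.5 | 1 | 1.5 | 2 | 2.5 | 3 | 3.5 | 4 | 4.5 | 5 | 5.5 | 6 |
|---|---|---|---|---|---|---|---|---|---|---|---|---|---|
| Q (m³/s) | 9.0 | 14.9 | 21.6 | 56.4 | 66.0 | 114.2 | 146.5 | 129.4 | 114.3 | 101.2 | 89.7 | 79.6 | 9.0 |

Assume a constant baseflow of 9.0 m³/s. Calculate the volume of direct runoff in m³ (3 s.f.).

V ≈ 1.50 × 10^6 m³

Direct-runoff ordinates (Q − Q_b): 0.0, 5.9, 12.6, 47.4, 57.0, 105.2, 137.5, 120.4, 105.3, 92.2, 80.7, 70.6, 0.0 m³/s.
ΣQ_DR = 834.8 m³/s.
With Δt = 0.5 h = 1800 s, V = ΣQ_DR · Δt = 834.8 × 1800 = 1.50 × 10^6 m³.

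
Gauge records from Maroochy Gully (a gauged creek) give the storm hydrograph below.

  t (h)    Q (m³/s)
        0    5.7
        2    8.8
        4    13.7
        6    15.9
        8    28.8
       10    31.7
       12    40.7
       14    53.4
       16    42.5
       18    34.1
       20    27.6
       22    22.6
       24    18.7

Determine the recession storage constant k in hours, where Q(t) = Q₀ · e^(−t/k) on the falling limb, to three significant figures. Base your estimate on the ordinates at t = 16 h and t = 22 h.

k ≈ 9.50 h

On the falling limb, Q drops from 42.5 to 22.6 m³/s between t = 16 h and t = 22 h (Δt = 6 h).
k = −Δt / ln(Q₂/Q₁) = −6 / ln(22.6/42.5) = 9.50 h.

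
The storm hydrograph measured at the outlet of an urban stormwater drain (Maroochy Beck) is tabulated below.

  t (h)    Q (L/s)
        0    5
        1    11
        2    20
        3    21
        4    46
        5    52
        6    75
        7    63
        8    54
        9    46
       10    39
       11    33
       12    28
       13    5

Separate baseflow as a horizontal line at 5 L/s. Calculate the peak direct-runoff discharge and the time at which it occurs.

Q_p = 70.0 L/s at t = 6 h

Subtracting baseflow gives direct-runoff ordinates: 0.0, 6.0, 15.0, 16.0, 41.0, 47.0, 70.0, 58.0, 49.0, 41.0, 34.0, 28.0, 23.0, 0.0 L/s.
The maximum is 70.0 L/s, occurring at the reading for t = 6 h.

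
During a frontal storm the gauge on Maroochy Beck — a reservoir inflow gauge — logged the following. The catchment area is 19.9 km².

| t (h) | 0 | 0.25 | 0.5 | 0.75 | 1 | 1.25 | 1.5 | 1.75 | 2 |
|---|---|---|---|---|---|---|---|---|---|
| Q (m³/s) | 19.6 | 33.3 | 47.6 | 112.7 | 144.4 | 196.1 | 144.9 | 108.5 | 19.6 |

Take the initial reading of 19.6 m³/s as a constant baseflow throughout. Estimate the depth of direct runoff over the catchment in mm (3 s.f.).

d ≈ 29.4 mm

Direct runoff: 0.0, 13.7, 28.0, 93.1, 124.8, 176.5, 125.3, 88.9, 0.0 m³/s; ΣQ_DR = 650.3 m³/s.
V = ΣQ_DR · Δt = 650.3 × 900 s = 5.853 × 10^5 m³.
Over A = 19.9 km², depth = V / A = 29.4 mm.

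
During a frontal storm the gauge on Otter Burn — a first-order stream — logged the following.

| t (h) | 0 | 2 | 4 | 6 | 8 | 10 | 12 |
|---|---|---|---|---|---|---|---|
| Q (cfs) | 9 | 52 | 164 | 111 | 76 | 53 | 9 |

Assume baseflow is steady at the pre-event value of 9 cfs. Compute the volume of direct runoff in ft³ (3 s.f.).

Direct-runoff ordinates (Q − Q_b): 0.0, 43.0, 155.0, 102.0, 67.0, 44.0, 0.0 cfs.
ΣQ_DR = 411.0 cfs.
With Δt = 2 h = 7200 s, V = ΣQ_DR · Δt = 411.0 × 7200 = 2.96 × 10^6 ft³.

V ≈ 2.96 × 10^6 ft³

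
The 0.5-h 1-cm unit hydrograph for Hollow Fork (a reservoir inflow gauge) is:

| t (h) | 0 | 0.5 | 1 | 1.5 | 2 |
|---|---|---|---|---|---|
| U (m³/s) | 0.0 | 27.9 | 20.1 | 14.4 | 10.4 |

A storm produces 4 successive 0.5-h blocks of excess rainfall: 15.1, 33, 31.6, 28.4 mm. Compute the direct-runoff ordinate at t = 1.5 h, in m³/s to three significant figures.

Q ≈ 176 m³/s

By discrete convolution, Q_j = Σ (P_i / 10 mm) · U_{j−i}.
At t = 1.5 h (j=3): Q = (15.1/10)·14.4 + (33/10)·20.1 + (31.6/10)·27.9 + (28.4/10)·0.0 = 176 m³/s.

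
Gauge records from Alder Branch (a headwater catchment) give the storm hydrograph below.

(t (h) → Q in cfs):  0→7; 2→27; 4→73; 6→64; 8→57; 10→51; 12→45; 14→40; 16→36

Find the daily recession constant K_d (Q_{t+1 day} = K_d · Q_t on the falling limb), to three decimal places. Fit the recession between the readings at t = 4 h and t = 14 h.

Between t = 4 h and t = 14 h the flow falls from 73 to 40 cfs over 5×2 h = 10 h.
Per-interval ratio K = (40/73)^(1/5) = 0.8866; K_d = K^(24/2) = 0.236.

K_d ≈ 0.236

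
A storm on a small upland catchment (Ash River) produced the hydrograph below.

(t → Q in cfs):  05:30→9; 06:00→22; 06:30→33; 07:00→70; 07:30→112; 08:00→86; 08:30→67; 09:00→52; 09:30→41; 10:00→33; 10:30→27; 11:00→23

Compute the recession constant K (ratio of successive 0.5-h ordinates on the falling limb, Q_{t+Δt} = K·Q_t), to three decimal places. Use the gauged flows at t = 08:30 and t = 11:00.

K ≈ 0.807

Using the recession-limb readings at t = 08:30 and t = 11:00: Q falls from 67 to 23 cfs over 5 intervals.
K = (Q₂/Q₁)^(1/5) = (23/67)^(1/5) = 0.807.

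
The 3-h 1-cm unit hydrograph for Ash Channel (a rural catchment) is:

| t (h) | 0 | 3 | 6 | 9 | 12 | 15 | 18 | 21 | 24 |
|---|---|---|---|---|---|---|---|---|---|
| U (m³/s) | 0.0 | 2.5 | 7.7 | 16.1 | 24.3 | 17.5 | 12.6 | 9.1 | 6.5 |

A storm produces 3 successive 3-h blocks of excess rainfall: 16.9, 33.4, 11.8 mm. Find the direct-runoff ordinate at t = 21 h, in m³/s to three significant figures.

By discrete convolution, Q_j = Σ (P_i / 10 mm) · U_{j−i}.
At t = 21 h (j=7): Q = (16.9/10)·9.1 + (33.4/10)·12.6 + (11.8/10)·17.5 = 78.1 m³/s.

Q ≈ 78.1 m³/s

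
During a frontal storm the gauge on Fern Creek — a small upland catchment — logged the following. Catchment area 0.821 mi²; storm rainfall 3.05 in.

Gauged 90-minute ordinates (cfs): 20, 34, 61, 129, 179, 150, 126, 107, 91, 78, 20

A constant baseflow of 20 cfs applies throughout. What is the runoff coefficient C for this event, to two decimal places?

ΣQ_DR = 775.0 cfs; V = ΣQ_DR·Δt = 4.185 × 10^6 ft³.
Runoff depth d = V / A = 2.194 in.
C = d / P = 2.194 / 3.05 = 0.72.

C ≈ 0.72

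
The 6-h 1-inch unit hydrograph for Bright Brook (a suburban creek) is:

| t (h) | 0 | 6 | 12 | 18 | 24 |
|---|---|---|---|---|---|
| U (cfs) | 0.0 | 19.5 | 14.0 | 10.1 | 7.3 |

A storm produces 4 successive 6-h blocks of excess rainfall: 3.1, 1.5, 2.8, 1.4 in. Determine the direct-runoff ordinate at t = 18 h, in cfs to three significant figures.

Q ≈ 107 cfs

By discrete convolution, Q_j = Σ (P_i / 1 in) · U_{j−i}.
At t = 18 h (j=3): Q = (3.1/1)·10.1 + (1.5/1)·14.0 + (2.8/1)·19.5 + (1.4/1)·0.0 = 107 cfs.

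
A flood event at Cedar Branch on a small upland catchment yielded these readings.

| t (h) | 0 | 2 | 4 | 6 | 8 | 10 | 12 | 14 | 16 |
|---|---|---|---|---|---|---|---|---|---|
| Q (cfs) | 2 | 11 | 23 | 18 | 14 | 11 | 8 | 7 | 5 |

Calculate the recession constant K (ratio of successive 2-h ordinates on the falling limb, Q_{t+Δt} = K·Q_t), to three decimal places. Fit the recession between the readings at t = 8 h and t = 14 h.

K ≈ 0.794

Using the recession-limb readings at t = 8 h and t = 14 h: Q falls from 14 to 7 cfs over 3 intervals.
K = (Q₂/Q₁)^(1/3) = (7/14)^(1/3) = 0.794.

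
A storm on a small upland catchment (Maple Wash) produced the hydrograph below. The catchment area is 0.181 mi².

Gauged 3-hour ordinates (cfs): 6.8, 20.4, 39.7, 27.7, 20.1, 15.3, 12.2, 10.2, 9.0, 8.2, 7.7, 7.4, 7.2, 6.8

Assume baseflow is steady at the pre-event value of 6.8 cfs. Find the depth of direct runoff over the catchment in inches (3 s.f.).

d ≈ 2.66 in

Direct runoff: 0.0, 13.6, 32.9, 20.9, 13.3, 8.5, 5.4, 3.4, 2.2, 1.4, 0.9, 0.6, 0.4, 0.0 cfs; ΣQ_DR = 103.5 cfs.
V = ΣQ_DR · Δt = 103.5 × 10800 s = 1.118 × 10^6 ft³.
Over A = 0.181 mi², depth = V / A = 2.66 in.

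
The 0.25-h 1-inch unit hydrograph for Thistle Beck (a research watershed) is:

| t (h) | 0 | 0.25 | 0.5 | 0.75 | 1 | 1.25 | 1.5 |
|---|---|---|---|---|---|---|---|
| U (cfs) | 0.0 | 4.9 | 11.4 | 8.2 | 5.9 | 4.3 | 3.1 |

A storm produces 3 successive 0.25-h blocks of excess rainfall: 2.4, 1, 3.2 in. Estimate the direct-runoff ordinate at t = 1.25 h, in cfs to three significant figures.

Q ≈ 42.5 cfs

By discrete convolution, Q_j = Σ (P_i / 1 in) · U_{j−i}.
At t = 1.25 h (j=5): Q = (2.4/1)·4.3 + (1/1)·5.9 + (3.2/1)·8.2 = 42.5 cfs.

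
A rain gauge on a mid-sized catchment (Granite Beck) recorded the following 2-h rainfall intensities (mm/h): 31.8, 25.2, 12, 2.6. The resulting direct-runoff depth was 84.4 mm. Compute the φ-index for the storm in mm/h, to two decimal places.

φ ≈ 8.93 mm/h

Only the 3 blocks with intensity above φ contribute runoff: 31.8, 25.2, 12 mm/h.
Σ(I−φ)·Δt = d  ⇒  (31.8+25.2+12 − 3φ)·2 = 84.4
φ = (69.00 − 84.4/2) / 3 = 8.93 mm/h.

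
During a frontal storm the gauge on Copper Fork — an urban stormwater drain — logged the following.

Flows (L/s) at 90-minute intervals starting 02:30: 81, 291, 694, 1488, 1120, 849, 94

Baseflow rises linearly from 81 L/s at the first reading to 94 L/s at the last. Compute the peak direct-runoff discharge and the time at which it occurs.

Subtracting baseflow gives direct-runoff ordinates: 0.00, 207.83, 608.67, 1400.50, 1030.33, 757.17, 0.00 L/s.
The maximum is 1400.50 L/s, occurring at the reading for t = 07:00.

Q_p = 1400.50 L/s at t = 07:00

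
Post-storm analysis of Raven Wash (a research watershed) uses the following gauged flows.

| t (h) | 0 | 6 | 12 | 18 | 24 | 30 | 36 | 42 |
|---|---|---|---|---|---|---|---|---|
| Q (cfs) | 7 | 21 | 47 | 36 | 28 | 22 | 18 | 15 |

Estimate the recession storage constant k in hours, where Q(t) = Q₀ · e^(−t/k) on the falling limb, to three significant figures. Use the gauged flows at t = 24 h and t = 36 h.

On the falling limb, Q drops from 28 to 18 cfs between t = 24 h and t = 36 h (Δt = 12 h).
k = −Δt / ln(Q₂/Q₁) = −12 / ln(18/28) = 27.2 h.

k ≈ 27.2 h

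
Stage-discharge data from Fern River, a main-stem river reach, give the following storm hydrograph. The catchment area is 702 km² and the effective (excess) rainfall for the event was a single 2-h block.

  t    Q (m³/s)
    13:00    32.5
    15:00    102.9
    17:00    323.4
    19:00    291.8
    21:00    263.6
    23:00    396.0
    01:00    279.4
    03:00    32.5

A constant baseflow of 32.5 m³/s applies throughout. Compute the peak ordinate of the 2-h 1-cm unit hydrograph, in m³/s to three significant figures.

Direct runoff: 0.0, 70.4, 290.9, 259.3, 231.1, 363.5, 246.9, 0.0 m³/s; ΣQ_DR = 1462 m³/s, peak = 363.5 m³/s.
Runoff depth d = ΣQ_DR·Δt / A = 1462 × 7200 / (702 km²) = 15.00 mm.
The 1-cm UH is the DRH scaled by (10 mm)/d, so U_p = 363.5 × 10/15.00 = 242 m³/s.

U_p ≈ 242 m³/s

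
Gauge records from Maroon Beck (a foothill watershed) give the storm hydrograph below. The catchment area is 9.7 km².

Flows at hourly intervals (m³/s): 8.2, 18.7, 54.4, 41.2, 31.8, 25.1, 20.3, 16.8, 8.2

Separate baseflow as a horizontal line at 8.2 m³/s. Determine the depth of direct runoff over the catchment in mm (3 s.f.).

d ≈ 56.0 mm

Direct runoff: 0.0, 10.5, 46.2, 33.0, 23.6, 16.9, 12.1, 8.6, 0.0 m³/s; ΣQ_DR = 150.9 m³/s.
V = ΣQ_DR · Δt = 150.9 × 3600 s = 5.432 × 10^5 m³.
Over A = 9.7 km², depth = V / A = 56.0 mm.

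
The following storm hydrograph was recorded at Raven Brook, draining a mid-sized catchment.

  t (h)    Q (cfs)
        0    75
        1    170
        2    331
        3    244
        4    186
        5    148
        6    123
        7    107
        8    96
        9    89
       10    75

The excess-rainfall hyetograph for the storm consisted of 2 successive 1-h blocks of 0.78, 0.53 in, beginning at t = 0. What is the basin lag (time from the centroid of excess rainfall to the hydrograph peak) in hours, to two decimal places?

Centroid of excess rainfall: t_c = Σ P_i·t̄_i / ΣP_i = 0.9046 h (block centres at 0.5, 1.5 h).
Hydrograph peak occurs at t = 2 h, so basin lag t_L = 2 − 0.9046 = 1.10 h.

t_L ≈ 1.10 h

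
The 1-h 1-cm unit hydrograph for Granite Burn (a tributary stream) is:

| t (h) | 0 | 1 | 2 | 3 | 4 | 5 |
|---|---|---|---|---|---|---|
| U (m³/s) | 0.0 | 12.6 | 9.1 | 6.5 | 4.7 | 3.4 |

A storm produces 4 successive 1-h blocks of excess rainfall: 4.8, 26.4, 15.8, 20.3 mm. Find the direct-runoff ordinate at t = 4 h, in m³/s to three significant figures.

Q ≈ 59.4 m³/s

By discrete convolution, Q_j = Σ (P_i / 10 mm) · U_{j−i}.
At t = 4 h (j=4): Q = (4.8/10)·4.7 + (26.4/10)·6.5 + (15.8/10)·9.1 + (20.3/10)·12.6 = 59.4 m³/s.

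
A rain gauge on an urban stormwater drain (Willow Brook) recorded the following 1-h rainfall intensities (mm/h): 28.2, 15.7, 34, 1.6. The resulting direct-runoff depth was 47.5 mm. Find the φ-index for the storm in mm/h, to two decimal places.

φ ≈ 10.13 mm/h

Only the 3 blocks with intensity above φ contribute runoff: 28.2, 15.7, 34 mm/h.
Σ(I−φ)·Δt = d  ⇒  (28.2+15.7+34 − 3φ)·1 = 47.5
φ = (77.90 − 47.5/1) / 3 = 10.13 mm/h.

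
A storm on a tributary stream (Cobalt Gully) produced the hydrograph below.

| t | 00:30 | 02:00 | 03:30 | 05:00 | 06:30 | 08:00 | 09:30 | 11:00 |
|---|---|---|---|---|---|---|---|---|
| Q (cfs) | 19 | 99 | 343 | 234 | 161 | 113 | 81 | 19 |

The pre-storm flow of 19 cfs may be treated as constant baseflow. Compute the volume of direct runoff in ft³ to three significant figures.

Direct-runoff ordinates (Q − Q_b): 0.0, 80.0, 324.0, 215.0, 142.0, 94.0, 62.0, 0.0 cfs.
ΣQ_DR = 917.0 cfs.
With Δt = 1.5 h = 5400 s, V = ΣQ_DR · Δt = 917.0 × 5400 = 4.95 × 10^6 ft³.

V ≈ 4.95 × 10^6 ft³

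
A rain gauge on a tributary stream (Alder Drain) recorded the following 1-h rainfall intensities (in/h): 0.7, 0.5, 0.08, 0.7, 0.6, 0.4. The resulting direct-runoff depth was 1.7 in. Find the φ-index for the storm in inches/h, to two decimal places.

Only the 5 blocks with intensity above φ contribute runoff: 0.7, 0.5, 0.7, 0.6, 0.4 in/h.
Σ(I−φ)·Δt = d  ⇒  (0.7+0.5+0.7+0.6+0.4 − 5φ)·1 = 1.7
φ = (2.900 − 1.7/1) / 5 = 0.24 in/h.

φ ≈ 0.24 in/h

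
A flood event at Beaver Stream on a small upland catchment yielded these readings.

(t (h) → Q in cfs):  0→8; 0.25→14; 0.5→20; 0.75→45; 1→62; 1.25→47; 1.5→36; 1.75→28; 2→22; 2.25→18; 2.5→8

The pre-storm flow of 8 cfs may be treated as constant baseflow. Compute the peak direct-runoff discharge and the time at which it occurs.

Subtracting baseflow gives direct-runoff ordinates: 0.0, 6.0, 12.0, 37.0, 54.0, 39.0, 28.0, 20.0, 14.0, 10.0, 0.0 cfs.
The maximum is 54.0 cfs, occurring at the reading for t = 1 h.

Q_p = 54.0 cfs at t = 1 h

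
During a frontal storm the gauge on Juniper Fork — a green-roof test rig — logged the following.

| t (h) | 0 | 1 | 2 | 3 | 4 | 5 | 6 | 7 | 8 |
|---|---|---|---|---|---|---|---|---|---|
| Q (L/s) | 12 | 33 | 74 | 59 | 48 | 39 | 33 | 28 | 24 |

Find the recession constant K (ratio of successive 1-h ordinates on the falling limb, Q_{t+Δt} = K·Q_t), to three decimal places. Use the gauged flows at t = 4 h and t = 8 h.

K ≈ 0.841

Using the recession-limb readings at t = 4 h and t = 8 h: Q falls from 48 to 24 L/s over 4 intervals.
K = (Q₂/Q₁)^(1/4) = (24/48)^(1/4) = 0.841.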